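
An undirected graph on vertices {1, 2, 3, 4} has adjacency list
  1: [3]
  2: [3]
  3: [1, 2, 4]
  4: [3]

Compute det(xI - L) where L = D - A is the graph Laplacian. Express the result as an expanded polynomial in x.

Reading degrees in the order [1, 2, 3, 4] gives [1, 1, 3, 1]; set D = diag(1, 1, 3, 1) and form L = D - A. The eigenvalues of L are [0, 1, 1, 4]; the characteristic polynomial is the product of (x - lambda_i), which multiplies out to x^4 - 6x^3 + 9x^2 - 4x. The coefficient of x^3 equals -trace(L) = -6, matching the sum of degrees.

x^4 - 6x^3 + 9x^2 - 4x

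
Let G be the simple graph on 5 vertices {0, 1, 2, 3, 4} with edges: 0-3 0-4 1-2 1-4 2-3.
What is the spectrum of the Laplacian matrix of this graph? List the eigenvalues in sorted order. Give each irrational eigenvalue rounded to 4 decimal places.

[0, 1.3820, 1.3820, 3.6180, 3.6180]

With the vertex order [0, 1, 2, 3, 4], the degrees are [2, 2, 2, 2, 2], giving D = diag(2, 2, 2, 2, 2) and L = D - A. Since every row of L sums to 0, the all-ones vector is in the kernel and 0 is an eigenvalue. The largest eigenvalue, 3.6180, is at most the vertex count 5.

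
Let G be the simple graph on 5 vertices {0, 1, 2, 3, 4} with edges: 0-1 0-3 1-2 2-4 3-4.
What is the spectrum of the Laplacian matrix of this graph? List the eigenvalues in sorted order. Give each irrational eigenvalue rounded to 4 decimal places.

Reading degrees in the order [0, 1, 2, 3, 4] gives [2, 2, 2, 2, 2]; set D = diag(2, 2, 2, 2, 2) and form L = D - A. Since every row of L sums to 0, the all-ones vector is in the kernel and 0 is an eigenvalue. The single zero eigenvalue shows the graph is connected.

[0, 1.3820, 1.3820, 3.6180, 3.6180]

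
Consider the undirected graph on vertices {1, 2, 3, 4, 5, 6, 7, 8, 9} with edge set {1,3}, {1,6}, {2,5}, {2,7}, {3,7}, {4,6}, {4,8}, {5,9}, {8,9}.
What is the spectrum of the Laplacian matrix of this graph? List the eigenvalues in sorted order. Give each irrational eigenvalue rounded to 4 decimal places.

Reading degrees in the order [1, 2, 3, 4, 5, 6, 7, 8, 9] gives [2, 2, 2, 2, 2, 2, 2, 2, 2]; set D = diag(2, 2, 2, 2, 2, 2, 2, 2, 2) and form L = D - A. L is symmetric positive semidefinite, so every eigenvalue is real and nonnegative. The single zero eigenvalue shows the graph is connected. By the matrix-tree theorem the graph has (1/9) * product of the nonzero eigenvalues = 9 spanning trees.

[0, 0.4679, 0.4679, 1.6527, 1.6527, 3, 3, 3.8794, 3.8794]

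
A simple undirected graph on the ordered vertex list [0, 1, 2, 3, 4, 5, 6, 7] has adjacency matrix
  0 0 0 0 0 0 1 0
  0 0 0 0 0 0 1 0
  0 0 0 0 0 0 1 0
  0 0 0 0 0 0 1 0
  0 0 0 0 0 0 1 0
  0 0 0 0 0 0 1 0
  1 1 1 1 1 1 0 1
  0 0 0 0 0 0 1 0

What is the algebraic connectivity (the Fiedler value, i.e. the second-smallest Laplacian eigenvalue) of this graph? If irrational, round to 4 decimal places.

1

Each diagonal entry of L is the vertex degree and each off-diagonal entry is -1 where an edge is present, 0 otherwise; in the order [0, 1, 2, 3, 4, 5, 6, 7] the diagonal is [1, 1, 1, 1, 1, 1, 7, 1]. The sorted Laplacian eigenvalues are [0, 1, 1, 1, 1, 1, 1, 8]; the algebraic connectivity is the second entry, 1. By the matrix-tree theorem the graph has (1/8) * product of the nonzero eigenvalues = 1 spanning tree.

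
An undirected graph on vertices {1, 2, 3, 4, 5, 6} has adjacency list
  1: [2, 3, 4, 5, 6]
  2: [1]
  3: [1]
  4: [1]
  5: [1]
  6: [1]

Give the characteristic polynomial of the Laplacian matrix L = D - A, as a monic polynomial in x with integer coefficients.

Reading degrees in the order [1, 2, 3, 4, 5, 6] gives [5, 1, 1, 1, 1, 1]; set D = diag(5, 1, 1, 1, 1, 1) and form L = D - A. L has integer entries, so p(x) = det(xI - L) has integer coefficients. Expanding the determinant yields x^6 - 10x^5 + 30x^4 - 40x^3 + 25x^2 - 6x. The constant term is 0 because L is singular (the all-ones vector lies in its kernel).

x^6 - 10x^5 + 30x^4 - 40x^3 + 25x^2 - 6x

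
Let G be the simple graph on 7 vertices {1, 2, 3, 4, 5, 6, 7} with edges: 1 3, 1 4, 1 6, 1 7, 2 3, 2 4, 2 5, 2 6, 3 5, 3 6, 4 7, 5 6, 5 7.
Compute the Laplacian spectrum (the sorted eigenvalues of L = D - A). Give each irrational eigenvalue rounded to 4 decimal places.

[0, 2.1392, 3.3820, 3.7459, 5, 5.6180, 6.1149]

With the vertex order [1, 2, 3, 4, 5, 6, 7], the degrees are [4, 4, 4, 3, 4, 4, 3], giving D = diag(4, 4, 4, 3, 4, 4, 3) and L = D - A. Diagonalising L (or applying a numerical eigensolver to the 7x7 matrix) gives the spectrum above. By the matrix-tree theorem the graph has (1/7) * product of the nonzero eigenvalues = 665 spanning trees.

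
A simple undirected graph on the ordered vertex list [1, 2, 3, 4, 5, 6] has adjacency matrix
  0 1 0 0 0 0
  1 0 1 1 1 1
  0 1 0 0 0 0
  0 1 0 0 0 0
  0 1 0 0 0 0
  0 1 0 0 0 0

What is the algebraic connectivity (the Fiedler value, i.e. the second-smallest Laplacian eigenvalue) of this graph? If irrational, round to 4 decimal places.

With the vertex order [1, 2, 3, 4, 5, 6], the degrees are [1, 5, 1, 1, 1, 1], giving D = diag(1, 5, 1, 1, 1, 1) and L = D - A. Computing the eigenvalues of L and sorting gives [0, 1, 1, 1, 1, 6]. The Fiedler value lambda_2 = 1 is strictly positive, so the graph is connected. The eigenvalues sum to 10, which equals trace(L) = 2|E|.

1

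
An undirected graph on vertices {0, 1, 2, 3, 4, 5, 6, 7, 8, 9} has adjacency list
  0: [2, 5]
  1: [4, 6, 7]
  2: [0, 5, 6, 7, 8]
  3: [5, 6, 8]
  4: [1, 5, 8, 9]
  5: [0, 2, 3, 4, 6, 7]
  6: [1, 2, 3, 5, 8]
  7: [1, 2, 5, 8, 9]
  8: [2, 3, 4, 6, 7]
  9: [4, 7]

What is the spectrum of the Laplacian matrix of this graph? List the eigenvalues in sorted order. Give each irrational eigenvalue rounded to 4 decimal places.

[0, 1.4083, 1.9262, 2.6691, 3.9052, 4.2380, 5.3317, 5.6474, 6.7191, 8.1551]

Each diagonal entry of L is the vertex degree and each off-diagonal entry is -1 where an edge is present, 0 otherwise; in the order [0, 1, 2, 3, 4, 5, 6, 7, 8, 9] the diagonal is [2, 3, 5, 3, 4, 6, 5, 5, 5, 2]. Since every row of L sums to 0, the all-ones vector is in the kernel and 0 is an eigenvalue. The eigenvalues sum to 40, which equals trace(L) = 2|E|. By the matrix-tree theorem the graph has (1/10) * product of the nonzero eigenvalues = 19770 spanning trees.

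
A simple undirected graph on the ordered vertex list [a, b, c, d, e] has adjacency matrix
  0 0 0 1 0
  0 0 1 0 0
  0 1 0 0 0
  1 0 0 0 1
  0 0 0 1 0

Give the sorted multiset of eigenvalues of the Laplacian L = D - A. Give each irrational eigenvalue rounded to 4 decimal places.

[0, 0, 1, 2, 3]

Each diagonal entry of L is the vertex degree and each off-diagonal entry is -1 where an edge is present, 0 otherwise; in the order [a, b, c, d, e] the diagonal is [1, 1, 1, 2, 1]. L is symmetric positive semidefinite, so every eigenvalue is real and nonnegative. The 2 zero eigenvalues correspond to the 2 connected components. There are 2 zeros in the spectrum, matching the 2 components.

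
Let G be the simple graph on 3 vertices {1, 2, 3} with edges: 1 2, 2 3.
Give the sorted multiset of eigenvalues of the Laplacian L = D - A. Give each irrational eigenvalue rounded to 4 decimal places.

[0, 1, 3]

With the vertex order [1, 2, 3], the degrees are [1, 2, 1], giving D = diag(1, 2, 1) and L = D - A. Diagonalising L (or applying a numerical eigensolver to the 3x3 matrix) gives the spectrum above. The largest eigenvalue, 3, is at most the vertex count 3.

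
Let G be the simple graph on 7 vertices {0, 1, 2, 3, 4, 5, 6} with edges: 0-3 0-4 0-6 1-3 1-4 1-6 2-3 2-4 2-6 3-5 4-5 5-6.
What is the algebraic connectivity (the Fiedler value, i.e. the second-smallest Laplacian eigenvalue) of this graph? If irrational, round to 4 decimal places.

3

Each diagonal entry of L is the vertex degree and each off-diagonal entry is -1 where an edge is present, 0 otherwise; in the order [0, 1, 2, 3, 4, 5, 6] the diagonal is [3, 3, 3, 4, 4, 3, 4]. The smallest Laplacian eigenvalue is always 0. The next one, lambda_2 = 3, measures how hard the graph is to disconnect: larger values mean better connectivity. By the matrix-tree theorem the graph has (1/7) * product of the nonzero eigenvalues = 432 spanning trees.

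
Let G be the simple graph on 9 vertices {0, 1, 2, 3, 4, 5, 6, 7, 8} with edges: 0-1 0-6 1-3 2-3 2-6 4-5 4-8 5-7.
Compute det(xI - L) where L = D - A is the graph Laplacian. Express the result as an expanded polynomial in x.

Each diagonal entry of L is the vertex degree and each off-diagonal entry is -1 where an edge is present, 0 otherwise; in the order [0, 1, 2, 3, 4, 5, 6, 7, 8] the diagonal is [2, 2, 2, 2, 2, 2, 2, 1, 1]. Computing det(xI - L) by cofactor expansion (or equivalently via sum-over-permutations) gives x^9 - 16x^8 + 105x^7 - 364x^6 + 715x^5 - 790x^4 + 450x^3 - 100x^2. Since p(0) = det(-L) = 0, x divides p(x). The eigenvalues sum to 16, which equals trace(L) = 2|E|.

x^9 - 16x^8 + 105x^7 - 364x^6 + 715x^5 - 790x^4 + 450x^3 - 100x^2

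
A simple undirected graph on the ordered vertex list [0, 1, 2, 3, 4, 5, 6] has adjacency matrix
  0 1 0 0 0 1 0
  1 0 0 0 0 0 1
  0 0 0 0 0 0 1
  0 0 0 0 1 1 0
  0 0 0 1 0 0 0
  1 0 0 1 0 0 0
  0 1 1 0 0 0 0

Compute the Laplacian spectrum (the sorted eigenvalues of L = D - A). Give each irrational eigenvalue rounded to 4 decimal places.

Reading degrees in the order [0, 1, 2, 3, 4, 5, 6] gives [2, 2, 1, 2, 1, 2, 2]; set D = diag(2, 2, 1, 2, 1, 2, 2) and form L = D - A. The multiplicity of 0 as a Laplacian eigenvalue equals the number of connected components. The single zero eigenvalue shows the graph is connected. The eigenvalues sum to 12, which equals trace(L) = 2|E|. The largest eigenvalue, 3.8019, is at most the vertex count 7.

[0, 0.1981, 0.7530, 1.5550, 2.4450, 3.2470, 3.8019]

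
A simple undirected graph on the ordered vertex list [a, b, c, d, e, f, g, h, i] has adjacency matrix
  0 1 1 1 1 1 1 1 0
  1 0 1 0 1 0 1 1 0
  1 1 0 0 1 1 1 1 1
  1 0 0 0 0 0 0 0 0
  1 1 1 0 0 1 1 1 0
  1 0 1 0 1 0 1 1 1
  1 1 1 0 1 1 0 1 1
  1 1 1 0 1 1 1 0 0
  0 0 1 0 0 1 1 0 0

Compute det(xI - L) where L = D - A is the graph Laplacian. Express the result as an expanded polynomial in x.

x^9 - 48x^8 + 983x^7 - 11154x^6 + 76077x^5 - 315522x^4 + 762021x^3 - 946386x^2 + 430416x

With the vertex order [a, b, c, d, e, f, g, h, i], the degrees are [7, 5, 7, 1, 6, 6, 7, 6, 3], giving D = diag(7, 5, 7, 1, 6, 6, 7, 6, 3) and L = D - A. L has integer entries, so p(x) = det(xI - L) has integer coefficients. Expanding the determinant yields x^9 - 48x^8 + 983x^7 - 11154x^6 + 76077x^5 - 315522x^4 + 762021x^3 - 946386x^2 + 430416x. The coefficient of x^8 equals -trace(L) = -48, matching the sum of degrees. There is one zero in the spectrum, matching the 1 component.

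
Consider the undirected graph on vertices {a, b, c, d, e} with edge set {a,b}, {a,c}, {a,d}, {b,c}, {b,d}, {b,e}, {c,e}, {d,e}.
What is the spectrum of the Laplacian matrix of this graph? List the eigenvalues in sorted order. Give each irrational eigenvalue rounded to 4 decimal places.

[0, 3, 3, 5, 5]

Reading degrees in the order [a, b, c, d, e] gives [3, 4, 3, 3, 3]; set D = diag(3, 4, 3, 3, 3) and form L = D - A. Since every row of L sums to 0, the all-ones vector is in the kernel and 0 is an eigenvalue. By the matrix-tree theorem the graph has (1/5) * product of the nonzero eigenvalues = 45 spanning trees.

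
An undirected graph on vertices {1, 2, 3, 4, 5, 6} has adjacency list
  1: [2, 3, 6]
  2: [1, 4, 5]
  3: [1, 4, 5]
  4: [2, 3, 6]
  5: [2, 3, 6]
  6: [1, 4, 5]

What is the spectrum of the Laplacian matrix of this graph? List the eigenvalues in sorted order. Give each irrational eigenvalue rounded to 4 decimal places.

Each diagonal entry of L is the vertex degree and each off-diagonal entry is -1 where an edge is present, 0 otherwise; in the order [1, 2, 3, 4, 5, 6] the diagonal is [3, 3, 3, 3, 3, 3]. The multiplicity of 0 as a Laplacian eigenvalue equals the number of connected components. The single zero eigenvalue shows the graph is connected. There is one zero in the spectrum, matching the 1 component.

[0, 3, 3, 3, 3, 6]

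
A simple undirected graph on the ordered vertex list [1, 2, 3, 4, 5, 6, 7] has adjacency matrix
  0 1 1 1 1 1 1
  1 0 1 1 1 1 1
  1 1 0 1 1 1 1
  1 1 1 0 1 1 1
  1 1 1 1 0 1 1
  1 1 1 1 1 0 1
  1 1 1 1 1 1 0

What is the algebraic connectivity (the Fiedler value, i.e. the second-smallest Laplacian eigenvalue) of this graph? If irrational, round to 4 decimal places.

With the vertex order [1, 2, 3, 4, 5, 6, 7], the degrees are [6, 6, 6, 6, 6, 6, 6], giving D = diag(6, 6, 6, 6, 6, 6, 6) and L = D - A. Computing the eigenvalues of L and sorting gives [0, 7, 7, 7, 7, 7, 7]. The Fiedler value lambda_2 = 7 is strictly positive, so the graph is connected. There is one zero in the spectrum, matching the 1 component.

7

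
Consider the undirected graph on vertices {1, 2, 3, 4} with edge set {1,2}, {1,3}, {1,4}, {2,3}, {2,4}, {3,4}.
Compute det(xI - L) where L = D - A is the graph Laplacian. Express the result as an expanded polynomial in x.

Each diagonal entry of L is the vertex degree and each off-diagonal entry is -1 where an edge is present, 0 otherwise; in the order [1, 2, 3, 4] the diagonal is [3, 3, 3, 3]. L has integer entries, so p(x) = det(xI - L) has integer coefficients. Expanding the determinant yields x^4 - 12x^3 + 48x^2 - 64x. The coefficient of x^3 equals -trace(L) = -12, matching the sum of degrees. The eigenvalues sum to 12, which equals trace(L) = 2|E|.

x^4 - 12x^3 + 48x^2 - 64x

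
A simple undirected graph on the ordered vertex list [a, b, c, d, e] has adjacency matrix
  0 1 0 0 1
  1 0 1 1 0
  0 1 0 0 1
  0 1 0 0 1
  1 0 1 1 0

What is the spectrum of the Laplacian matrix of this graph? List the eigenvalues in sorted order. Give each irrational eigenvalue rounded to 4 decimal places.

Reading degrees in the order [a, b, c, d, e] gives [2, 3, 2, 2, 3]; set D = diag(2, 3, 2, 2, 3) and form L = D - A. Since every row of L sums to 0, the all-ones vector is in the kernel and 0 is an eigenvalue. The single zero eigenvalue shows the graph is connected.

[0, 2, 2, 3, 5]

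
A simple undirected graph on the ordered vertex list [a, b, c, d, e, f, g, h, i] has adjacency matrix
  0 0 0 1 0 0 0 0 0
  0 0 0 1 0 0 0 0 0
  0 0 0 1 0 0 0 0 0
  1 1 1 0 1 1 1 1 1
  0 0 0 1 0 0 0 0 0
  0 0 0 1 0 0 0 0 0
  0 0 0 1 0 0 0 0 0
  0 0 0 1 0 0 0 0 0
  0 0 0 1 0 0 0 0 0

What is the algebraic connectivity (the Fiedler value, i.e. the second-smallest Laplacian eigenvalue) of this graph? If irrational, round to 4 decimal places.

Each diagonal entry of L is the vertex degree and each off-diagonal entry is -1 where an edge is present, 0 otherwise; in the order [a, b, c, d, e, f, g, h, i] the diagonal is [1, 1, 1, 8, 1, 1, 1, 1, 1]. The sorted Laplacian eigenvalues are [0, 1, 1, 1, 1, 1, 1, 1, 9]; the algebraic connectivity is the second entry, 1. By the matrix-tree theorem the graph has (1/9) * product of the nonzero eigenvalues = 1 spanning tree.

1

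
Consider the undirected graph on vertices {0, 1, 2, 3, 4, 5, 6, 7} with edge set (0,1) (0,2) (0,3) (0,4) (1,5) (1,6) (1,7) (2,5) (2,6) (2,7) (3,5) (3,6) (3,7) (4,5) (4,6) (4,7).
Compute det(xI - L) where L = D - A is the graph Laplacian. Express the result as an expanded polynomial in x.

Reading degrees in the order [0, 1, 2, 3, 4, 5, 6, 7] gives [4, 4, 4, 4, 4, 4, 4, 4]; set D = diag(4, 4, 4, 4, 4, 4, 4, 4) and form L = D - A. The eigenvalues of L are [0, 4, 4, 4, 4, 4, 4, 8]; the characteristic polynomial is the product of (x - lambda_i), which multiplies out to x^8 - 32x^7 + 432x^6 - 3200x^5 + 14080x^4 - 36864x^3 + 53248x^2 - 32768x. The coefficient of x^7 equals -trace(L) = -32, matching the sum of degrees. The largest eigenvalue, 8, is at most the vertex count 8.

x^8 - 32x^7 + 432x^6 - 3200x^5 + 14080x^4 - 36864x^3 + 53248x^2 - 32768x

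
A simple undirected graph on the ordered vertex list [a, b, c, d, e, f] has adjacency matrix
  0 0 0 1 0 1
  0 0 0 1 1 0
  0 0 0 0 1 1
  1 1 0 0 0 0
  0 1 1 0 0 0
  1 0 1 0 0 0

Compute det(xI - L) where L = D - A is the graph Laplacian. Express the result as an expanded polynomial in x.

Each diagonal entry of L is the vertex degree and each off-diagonal entry is -1 where an edge is present, 0 otherwise; in the order [a, b, c, d, e, f] the diagonal is [2, 2, 2, 2, 2, 2]. The eigenvalues of L are [0, 1, 1, 3, 3, 4]; the characteristic polynomial is the product of (x - lambda_i), which multiplies out to x^6 - 12x^5 + 54x^4 - 112x^3 + 105x^2 - 36x. Since p(0) = det(-L) = 0, x divides p(x).

x^6 - 12x^5 + 54x^4 - 112x^3 + 105x^2 - 36x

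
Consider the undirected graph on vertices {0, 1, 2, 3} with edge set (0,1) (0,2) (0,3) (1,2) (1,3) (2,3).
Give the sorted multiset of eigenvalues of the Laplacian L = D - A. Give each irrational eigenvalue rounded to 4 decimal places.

[0, 4, 4, 4]

Each diagonal entry of L is the vertex degree and each off-diagonal entry is -1 where an edge is present, 0 otherwise; in the order [0, 1, 2, 3] the diagonal is [3, 3, 3, 3]. The multiplicity of 0 as a Laplacian eigenvalue equals the number of connected components. The single zero eigenvalue shows the graph is connected. The largest eigenvalue, 4, is at most the vertex count 4.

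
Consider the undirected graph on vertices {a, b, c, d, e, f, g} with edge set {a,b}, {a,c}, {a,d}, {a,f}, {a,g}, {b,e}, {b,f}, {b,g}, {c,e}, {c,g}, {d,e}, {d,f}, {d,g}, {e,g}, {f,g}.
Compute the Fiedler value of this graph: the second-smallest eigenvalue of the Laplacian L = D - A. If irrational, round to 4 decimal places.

2.7857

Each diagonal entry of L is the vertex degree and each off-diagonal entry is -1 where an edge is present, 0 otherwise; in the order [a, b, c, d, e, f, g] the diagonal is [5, 4, 3, 4, 4, 4, 6]. The sorted Laplacian eigenvalues are [0, 2.7857, 4, 4, 5.5392, 6.6751, 7]; the algebraic connectivity is the second entry, 2.7857. The largest eigenvalue, 7, is at most the vertex count 7. By the matrix-tree theorem the graph has (1/7) * product of the nonzero eigenvalues = 1648 spanning trees.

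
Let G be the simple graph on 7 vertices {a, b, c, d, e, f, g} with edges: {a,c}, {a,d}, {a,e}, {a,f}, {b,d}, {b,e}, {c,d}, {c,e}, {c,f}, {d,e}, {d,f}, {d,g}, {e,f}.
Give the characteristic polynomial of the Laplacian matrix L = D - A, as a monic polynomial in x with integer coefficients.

Reading degrees in the order [a, b, c, d, e, f, g] gives [4, 2, 4, 6, 5, 4, 1]; set D = diag(4, 2, 4, 6, 5, 4, 1) and form L = D - A. The eigenvalues of L are [0, 1, 2, 5, 5, 6, 7]; the characteristic polynomial is the product of (x - lambda_i), which multiplies out to x^7 - 26x^6 + 268x^5 - 1382x^4 + 3679x^3 - 4640x^2 + 2100x. The constant term is 0 because L is singular (the all-ones vector lies in its kernel). The eigenvalues sum to 26, which equals trace(L) = 2|E|.

x^7 - 26x^6 + 268x^5 - 1382x^4 + 3679x^3 - 4640x^2 + 2100x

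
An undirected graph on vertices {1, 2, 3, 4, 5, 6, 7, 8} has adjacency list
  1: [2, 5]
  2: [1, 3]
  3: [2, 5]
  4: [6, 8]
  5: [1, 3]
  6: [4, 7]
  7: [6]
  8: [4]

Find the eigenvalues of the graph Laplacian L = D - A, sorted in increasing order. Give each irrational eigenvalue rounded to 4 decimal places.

Reading degrees in the order [1, 2, 3, 4, 5, 6, 7, 8] gives [2, 2, 2, 2, 2, 2, 1, 1]; set D = diag(2, 2, 2, 2, 2, 2, 1, 1) and form L = D - A. Diagonalising L (or applying a numerical eigensolver to the 8x8 matrix) gives the spectrum above. The 2 zero eigenvalues correspond to the 2 connected components. The eigenvalues sum to 14, which equals trace(L) = 2|E|.

[0, 0, 0.5858, 2, 2, 2, 3.4142, 4]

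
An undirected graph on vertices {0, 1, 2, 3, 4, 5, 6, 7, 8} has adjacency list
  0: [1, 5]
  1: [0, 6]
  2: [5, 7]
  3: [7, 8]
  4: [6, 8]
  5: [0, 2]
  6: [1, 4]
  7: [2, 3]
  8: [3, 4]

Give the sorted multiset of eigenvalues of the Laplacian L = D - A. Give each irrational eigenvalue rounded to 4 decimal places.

[0, 0.4679, 0.4679, 1.6527, 1.6527, 3, 3, 3.8794, 3.8794]

Each diagonal entry of L is the vertex degree and each off-diagonal entry is -1 where an edge is present, 0 otherwise; in the order [0, 1, 2, 3, 4, 5, 6, 7, 8] the diagonal is [2, 2, 2, 2, 2, 2, 2, 2, 2]. L is symmetric positive semidefinite, so every eigenvalue is real and nonnegative. The largest eigenvalue, 3.8794, is at most the vertex count 9.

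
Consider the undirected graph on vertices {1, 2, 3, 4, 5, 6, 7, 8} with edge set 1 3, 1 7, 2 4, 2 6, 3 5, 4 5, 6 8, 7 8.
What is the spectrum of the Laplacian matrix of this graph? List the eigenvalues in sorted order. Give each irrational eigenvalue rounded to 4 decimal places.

[0, 0.5858, 0.5858, 2, 2, 3.4142, 3.4142, 4]

Reading degrees in the order [1, 2, 3, 4, 5, 6, 7, 8] gives [2, 2, 2, 2, 2, 2, 2, 2]; set D = diag(2, 2, 2, 2, 2, 2, 2, 2) and form L = D - A. L is symmetric positive semidefinite, so every eigenvalue is real and nonnegative.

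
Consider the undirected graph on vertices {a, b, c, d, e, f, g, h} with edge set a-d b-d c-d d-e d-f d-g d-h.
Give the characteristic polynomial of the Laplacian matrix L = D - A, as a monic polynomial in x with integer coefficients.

x^8 - 14x^7 + 63x^6 - 140x^5 + 175x^4 - 126x^3 + 49x^2 - 8x

Reading degrees in the order [a, b, c, d, e, f, g, h] gives [1, 1, 1, 7, 1, 1, 1, 1]; set D = diag(1, 1, 1, 7, 1, 1, 1, 1) and form L = D - A. Computing det(xI - L) by cofactor expansion (or equivalently via sum-over-permutations) gives x^8 - 14x^7 + 63x^6 - 140x^5 + 175x^4 - 126x^3 + 49x^2 - 8x. The constant term is 0 because L is singular (the all-ones vector lies in its kernel). There is one zero in the spectrum, matching the 1 component. By the matrix-tree theorem the graph has (1/8) * product of the nonzero eigenvalues = 1 spanning tree.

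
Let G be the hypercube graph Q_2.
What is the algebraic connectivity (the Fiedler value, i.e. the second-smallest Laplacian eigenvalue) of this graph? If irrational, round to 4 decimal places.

The graph has 4 vertices and degree multiset [2, 2, 2, 2]; D is the diagonal matrix of degrees and L = D - A. The smallest Laplacian eigenvalue is always 0. The next one, lambda_2 = 2, measures how hard the graph is to disconnect: larger values mean better connectivity. The eigenvalues sum to 8, which equals trace(L) = 2|E|.

2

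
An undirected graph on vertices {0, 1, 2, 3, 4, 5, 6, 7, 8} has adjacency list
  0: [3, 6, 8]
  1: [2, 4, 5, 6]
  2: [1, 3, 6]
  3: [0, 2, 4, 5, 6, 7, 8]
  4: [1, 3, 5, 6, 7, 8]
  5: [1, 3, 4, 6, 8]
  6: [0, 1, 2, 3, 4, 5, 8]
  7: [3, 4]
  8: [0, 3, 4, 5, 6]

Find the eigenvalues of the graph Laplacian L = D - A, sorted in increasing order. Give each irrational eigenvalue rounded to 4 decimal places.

Reading degrees in the order [0, 1, 2, 3, 4, 5, 6, 7, 8] gives [3, 4, 3, 7, 6, 5, 7, 2, 5]; set D = diag(3, 4, 3, 7, 6, 5, 7, 2, 5) and form L = D - A. Diagonalising L (or applying a numerical eigensolver to the 9x9 matrix) gives the spectrum above. The largest eigenvalue, 8.2389, is at most the vertex count 9.

[0, 1.8616, 2.4635, 3.4074, 4.7626, 6.2777, 6.9650, 8.0232, 8.2389]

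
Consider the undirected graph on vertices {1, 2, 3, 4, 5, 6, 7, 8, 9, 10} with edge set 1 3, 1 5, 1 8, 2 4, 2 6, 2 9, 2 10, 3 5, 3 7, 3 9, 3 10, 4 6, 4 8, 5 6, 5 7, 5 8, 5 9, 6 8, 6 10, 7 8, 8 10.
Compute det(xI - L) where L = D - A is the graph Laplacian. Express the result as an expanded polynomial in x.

With the vertex order [1, 2, 3, 4, 5, 6, 7, 8, 9, 10], the degrees are [3, 4, 5, 3, 6, 5, 3, 6, 3, 4], giving D = diag(3, 4, 5, 3, 6, 5, 3, 6, 3, 4) and L = D - A. Computing det(xI - L) by cofactor expansion (or equivalently via sum-over-permutations) gives x^10 - 42x^9 + 766x^8 - 7952x^7 + 51714x^6 - 218182x^5 + 596343x^4 - 1016758x^3 + 979752x^2 - 405810x. The constant term is 0 because L is singular (the all-ones vector lies in its kernel).

x^10 - 42x^9 + 766x^8 - 7952x^7 + 51714x^6 - 218182x^5 + 596343x^4 - 1016758x^3 + 979752x^2 - 405810x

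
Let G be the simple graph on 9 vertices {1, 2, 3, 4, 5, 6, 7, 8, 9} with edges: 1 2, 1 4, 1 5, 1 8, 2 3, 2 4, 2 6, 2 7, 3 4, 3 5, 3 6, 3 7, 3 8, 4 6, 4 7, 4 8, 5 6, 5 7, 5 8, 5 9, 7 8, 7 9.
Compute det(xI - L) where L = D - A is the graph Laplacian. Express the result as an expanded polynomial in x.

x^9 - 44x^8 + 831x^7 - 8780x^6 + 56608x^5 - 227262x^4 + 552167x^3 - 737234x^2 + 409743x

Each diagonal entry of L is the vertex degree and each off-diagonal entry is -1 where an edge is present, 0 otherwise; in the order [1, 2, 3, 4, 5, 6, 7, 8, 9] the diagonal is [4, 5, 6, 6, 6, 4, 6, 5, 2]. Computing det(xI - L) by cofactor expansion (or equivalently via sum-over-permutations) gives x^9 - 44x^8 + 831x^7 - 8780x^6 + 56608x^5 - 227262x^4 + 552167x^3 - 737234x^2 + 409743x. Since p(0) = det(-L) = 0, x divides p(x). The largest eigenvalue, 8.2191, is at most the vertex count 9.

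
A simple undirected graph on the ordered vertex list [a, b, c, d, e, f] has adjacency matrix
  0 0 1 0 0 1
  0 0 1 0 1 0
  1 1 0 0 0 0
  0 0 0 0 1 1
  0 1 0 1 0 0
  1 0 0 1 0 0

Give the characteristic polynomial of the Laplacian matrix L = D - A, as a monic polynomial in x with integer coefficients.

Reading degrees in the order [a, b, c, d, e, f] gives [2, 2, 2, 2, 2, 2]; set D = diag(2, 2, 2, 2, 2, 2) and form L = D - A. L has integer entries, so p(x) = det(xI - L) has integer coefficients. Expanding the determinant yields x^6 - 12x^5 + 54x^4 - 112x^3 + 105x^2 - 36x. The constant term is 0 because L is singular (the all-ones vector lies in its kernel). The eigenvalues sum to 12, which equals trace(L) = 2|E|.

x^6 - 12x^5 + 54x^4 - 112x^3 + 105x^2 - 36x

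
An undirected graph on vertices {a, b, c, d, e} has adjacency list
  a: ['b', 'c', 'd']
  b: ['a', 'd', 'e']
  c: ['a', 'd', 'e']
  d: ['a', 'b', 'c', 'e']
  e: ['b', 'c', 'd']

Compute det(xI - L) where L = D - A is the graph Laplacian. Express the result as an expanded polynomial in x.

Reading degrees in the order [a, b, c, d, e] gives [3, 3, 3, 4, 3]; set D = diag(3, 3, 3, 4, 3) and form L = D - A. Computing det(xI - L) by cofactor expansion (or equivalently via sum-over-permutations) gives x^5 - 16x^4 + 94x^3 - 240x^2 + 225x. Since p(0) = det(-L) = 0, x divides p(x).

x^5 - 16x^4 + 94x^3 - 240x^2 + 225x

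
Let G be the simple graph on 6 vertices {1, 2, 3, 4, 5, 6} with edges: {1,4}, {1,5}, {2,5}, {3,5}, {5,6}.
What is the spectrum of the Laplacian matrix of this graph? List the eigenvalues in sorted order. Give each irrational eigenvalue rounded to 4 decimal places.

With the vertex order [1, 2, 3, 4, 5, 6], the degrees are [2, 1, 1, 1, 4, 1], giving D = diag(2, 1, 1, 1, 4, 1) and L = D - A. Diagonalising L (or applying a numerical eigensolver to the 6x6 matrix) gives the spectrum above. By the matrix-tree theorem the graph has (1/6) * product of the nonzero eigenvalues = 1 spanning tree.

[0, 0.4859, 1, 1, 2.4280, 5.0861]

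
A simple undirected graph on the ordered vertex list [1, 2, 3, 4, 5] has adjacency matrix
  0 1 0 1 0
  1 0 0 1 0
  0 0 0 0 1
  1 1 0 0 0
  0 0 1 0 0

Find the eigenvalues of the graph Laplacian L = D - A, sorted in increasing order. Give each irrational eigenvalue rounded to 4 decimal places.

Reading degrees in the order [1, 2, 3, 4, 5] gives [2, 2, 1, 2, 1]; set D = diag(2, 2, 1, 2, 1) and form L = D - A. Since every row of L sums to 0, the all-ones vector is in the kernel and 0 is an eigenvalue. The 2 zero eigenvalues correspond to the 2 connected components. The largest eigenvalue, 3, is at most the vertex count 5.

[0, 0, 2, 3, 3]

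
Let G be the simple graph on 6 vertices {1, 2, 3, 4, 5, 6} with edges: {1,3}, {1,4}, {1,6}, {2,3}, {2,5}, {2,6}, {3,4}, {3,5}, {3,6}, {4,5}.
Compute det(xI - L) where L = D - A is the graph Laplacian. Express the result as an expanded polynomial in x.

x^6 - 20x^5 + 155x^4 - 580x^3 + 1045x^2 - 726x

Reading degrees in the order [1, 2, 3, 4, 5, 6] gives [3, 3, 5, 3, 3, 3]; set D = diag(3, 3, 5, 3, 3, 3) and form L = D - A. Computing det(xI - L) by cofactor expansion (or equivalently via sum-over-permutations) gives x^6 - 20x^5 + 155x^4 - 580x^3 + 1045x^2 - 726x. The coefficient of x^5 equals -trace(L) = -20, matching the sum of degrees. The largest eigenvalue, 6, is at most the vertex count 6.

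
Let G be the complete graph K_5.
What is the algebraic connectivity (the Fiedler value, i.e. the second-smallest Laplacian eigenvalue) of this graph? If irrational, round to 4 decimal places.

5

The graph has 5 vertices and degree multiset [4, 4, 4, 4, 4]; D is the diagonal matrix of degrees and L = D - A. Computing the eigenvalues of L and sorting gives [0, 5, 5, 5, 5]. The Fiedler value lambda_2 = 5 is strictly positive, so the graph is connected. There is one zero in the spectrum, matching the 1 component.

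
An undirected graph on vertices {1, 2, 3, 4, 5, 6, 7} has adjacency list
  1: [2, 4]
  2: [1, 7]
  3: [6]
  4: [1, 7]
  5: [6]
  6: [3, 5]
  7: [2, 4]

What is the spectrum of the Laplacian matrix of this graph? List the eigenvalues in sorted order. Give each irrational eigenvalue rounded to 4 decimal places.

[0, 0, 1, 2, 2, 3, 4]

Each diagonal entry of L is the vertex degree and each off-diagonal entry is -1 where an edge is present, 0 otherwise; in the order [1, 2, 3, 4, 5, 6, 7] the diagonal is [2, 2, 1, 2, 1, 2, 2]. The multiplicity of 0 as a Laplacian eigenvalue equals the number of connected components. The 2 zero eigenvalues correspond to the 2 connected components.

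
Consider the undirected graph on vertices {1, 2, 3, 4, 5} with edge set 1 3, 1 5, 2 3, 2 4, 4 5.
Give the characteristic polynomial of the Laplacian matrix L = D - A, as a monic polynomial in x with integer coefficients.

x^5 - 10x^4 + 35x^3 - 50x^2 + 25x

Each diagonal entry of L is the vertex degree and each off-diagonal entry is -1 where an edge is present, 0 otherwise; in the order [1, 2, 3, 4, 5] the diagonal is [2, 2, 2, 2, 2]. L has integer entries, so p(x) = det(xI - L) has integer coefficients. Expanding the determinant yields x^5 - 10x^4 + 35x^3 - 50x^2 + 25x. The constant term is 0 because L is singular (the all-ones vector lies in its kernel). The largest eigenvalue, 3.6180, is at most the vertex count 5.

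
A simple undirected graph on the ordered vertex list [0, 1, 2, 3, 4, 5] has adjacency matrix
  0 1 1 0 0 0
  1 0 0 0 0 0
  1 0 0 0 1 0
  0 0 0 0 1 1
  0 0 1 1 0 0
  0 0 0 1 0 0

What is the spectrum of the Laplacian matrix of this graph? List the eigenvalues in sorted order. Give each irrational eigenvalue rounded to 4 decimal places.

[0, 0.2679, 1, 2, 3, 3.7321]

Reading degrees in the order [0, 1, 2, 3, 4, 5] gives [2, 1, 2, 2, 2, 1]; set D = diag(2, 1, 2, 2, 2, 1) and form L = D - A. L is symmetric positive semidefinite, so every eigenvalue is real and nonnegative. By the matrix-tree theorem the graph has (1/6) * product of the nonzero eigenvalues = 1 spanning tree.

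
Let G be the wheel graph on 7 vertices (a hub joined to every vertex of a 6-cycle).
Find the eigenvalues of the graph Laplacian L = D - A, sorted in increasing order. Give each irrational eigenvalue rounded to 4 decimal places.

The graph has 7 vertices and degree multiset [6, 3, 3, 3, 3, 3, 3]; D is the diagonal matrix of degrees and L = D - A. The multiplicity of 0 as a Laplacian eigenvalue equals the number of connected components. By the matrix-tree theorem the graph has (1/7) * product of the nonzero eigenvalues = 320 spanning trees.

[0, 2, 2, 4, 4, 5, 7]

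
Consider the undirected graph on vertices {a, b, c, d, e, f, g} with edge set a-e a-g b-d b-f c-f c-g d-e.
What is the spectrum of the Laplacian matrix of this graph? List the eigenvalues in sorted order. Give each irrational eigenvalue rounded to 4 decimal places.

[0, 0.7530, 0.7530, 2.4450, 2.4450, 3.8019, 3.8019]

Reading degrees in the order [a, b, c, d, e, f, g] gives [2, 2, 2, 2, 2, 2, 2]; set D = diag(2, 2, 2, 2, 2, 2, 2) and form L = D - A. The multiplicity of 0 as a Laplacian eigenvalue equals the number of connected components. The single zero eigenvalue shows the graph is connected. By the matrix-tree theorem the graph has (1/7) * product of the nonzero eigenvalues = 7 spanning trees.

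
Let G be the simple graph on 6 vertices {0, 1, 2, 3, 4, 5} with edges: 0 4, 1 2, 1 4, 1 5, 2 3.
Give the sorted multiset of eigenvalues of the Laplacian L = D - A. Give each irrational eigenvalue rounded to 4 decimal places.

[0, 0.3820, 0.6972, 2, 2.6180, 4.3028]

Each diagonal entry of L is the vertex degree and each off-diagonal entry is -1 where an edge is present, 0 otherwise; in the order [0, 1, 2, 3, 4, 5] the diagonal is [1, 3, 2, 1, 2, 1]. The multiplicity of 0 as a Laplacian eigenvalue equals the number of connected components.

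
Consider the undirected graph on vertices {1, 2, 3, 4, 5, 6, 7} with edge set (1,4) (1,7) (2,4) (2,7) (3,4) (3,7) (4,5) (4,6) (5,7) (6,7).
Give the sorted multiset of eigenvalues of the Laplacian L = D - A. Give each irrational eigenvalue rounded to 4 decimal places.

Reading degrees in the order [1, 2, 3, 4, 5, 6, 7] gives [2, 2, 2, 5, 2, 2, 5]; set D = diag(2, 2, 2, 5, 2, 2, 5) and form L = D - A. Since every row of L sums to 0, the all-ones vector is in the kernel and 0 is an eigenvalue. The single zero eigenvalue shows the graph is connected. By the matrix-tree theorem the graph has (1/7) * product of the nonzero eigenvalues = 80 spanning trees.

[0, 2, 2, 2, 2, 5, 7]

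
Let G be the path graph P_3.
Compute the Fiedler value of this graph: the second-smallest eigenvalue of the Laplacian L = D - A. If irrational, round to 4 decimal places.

1

The graph has 3 vertices and degree multiset [2, 1, 1]; D is the diagonal matrix of degrees and L = D - A. The smallest Laplacian eigenvalue is always 0. The next one, lambda_2 = 1, measures how hard the graph is to disconnect: larger values mean better connectivity.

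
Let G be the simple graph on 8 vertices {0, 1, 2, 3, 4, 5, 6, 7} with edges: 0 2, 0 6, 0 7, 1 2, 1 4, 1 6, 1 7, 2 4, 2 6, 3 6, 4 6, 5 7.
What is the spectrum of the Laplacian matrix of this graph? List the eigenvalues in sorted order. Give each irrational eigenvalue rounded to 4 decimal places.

Each diagonal entry of L is the vertex degree and each off-diagonal entry is -1 where an edge is present, 0 otherwise; in the order [0, 1, 2, 3, 4, 5, 6, 7] the diagonal is [3, 4, 4, 1, 3, 1, 5, 3]. Diagonalising L (or applying a numerical eigensolver to the 8x8 matrix) gives the spectrum above.

[0, 0.6169, 1.0914, 2.5125, 3.4549, 4.6082, 5.4645, 6.2517]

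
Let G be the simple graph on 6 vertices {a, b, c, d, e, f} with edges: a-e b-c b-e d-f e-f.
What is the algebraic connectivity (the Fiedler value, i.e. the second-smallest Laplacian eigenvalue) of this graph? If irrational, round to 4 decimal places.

Reading degrees in the order [a, b, c, d, e, f] gives [1, 2, 1, 1, 3, 2]; set D = diag(1, 2, 1, 1, 3, 2) and form L = D - A. Computing the eigenvalues of L and sorting gives [0, 0.3820, 0.6972, 2, 2.6180, 4.3028]. The Fiedler value lambda_2 = 0.3820 is strictly positive, so the graph is connected. By the matrix-tree theorem the graph has (1/6) * product of the nonzero eigenvalues = 1 spanning tree.

0.3820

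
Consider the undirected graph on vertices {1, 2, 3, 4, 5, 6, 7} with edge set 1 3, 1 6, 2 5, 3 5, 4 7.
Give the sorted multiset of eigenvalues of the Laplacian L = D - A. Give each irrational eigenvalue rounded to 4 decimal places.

With the vertex order [1, 2, 3, 4, 5, 6, 7], the degrees are [2, 1, 2, 1, 2, 1, 1], giving D = diag(2, 1, 2, 1, 2, 1, 1) and L = D - A. Diagonalising L (or applying a numerical eigensolver to the 7x7 matrix) gives the spectrum above. The 2 zero eigenvalues correspond to the 2 connected components.

[0, 0, 0.3820, 1.3820, 2, 2.6180, 3.6180]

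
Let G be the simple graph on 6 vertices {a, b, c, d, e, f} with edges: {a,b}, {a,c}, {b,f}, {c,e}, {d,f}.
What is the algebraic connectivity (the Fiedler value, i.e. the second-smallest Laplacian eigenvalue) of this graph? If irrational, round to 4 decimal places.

Each diagonal entry of L is the vertex degree and each off-diagonal entry is -1 where an edge is present, 0 otherwise; in the order [a, b, c, d, e, f] the diagonal is [2, 2, 2, 1, 1, 2]. The sorted Laplacian eigenvalues are [0, 0.2679, 1, 2, 3, 3.7321]; the algebraic connectivity is the second entry, 0.2679. The eigenvalues sum to 10, which equals trace(L) = 2|E|. The largest eigenvalue, 3.7321, is at most the vertex count 6.

0.2679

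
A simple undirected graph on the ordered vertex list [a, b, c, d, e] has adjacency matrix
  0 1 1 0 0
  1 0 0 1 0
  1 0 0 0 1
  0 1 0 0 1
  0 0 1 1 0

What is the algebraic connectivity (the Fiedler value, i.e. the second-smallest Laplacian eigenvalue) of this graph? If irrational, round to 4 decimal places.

1.3820

Reading degrees in the order [a, b, c, d, e] gives [2, 2, 2, 2, 2]; set D = diag(2, 2, 2, 2, 2) and form L = D - A. The sorted Laplacian eigenvalues are [0, 1.3820, 1.3820, 3.6180, 3.6180]; the algebraic connectivity is the second entry, 1.3820. The eigenvalues sum to 10, which equals trace(L) = 2|E|. There is one zero in the spectrum, matching the 1 component.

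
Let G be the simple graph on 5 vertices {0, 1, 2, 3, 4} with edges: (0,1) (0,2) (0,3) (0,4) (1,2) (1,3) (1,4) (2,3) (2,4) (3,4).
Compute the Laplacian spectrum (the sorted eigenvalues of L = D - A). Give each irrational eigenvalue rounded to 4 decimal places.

[0, 5, 5, 5, 5]

Reading degrees in the order [0, 1, 2, 3, 4] gives [4, 4, 4, 4, 4]; set D = diag(4, 4, 4, 4, 4) and form L = D - A. The multiplicity of 0 as a Laplacian eigenvalue equals the number of connected components. The single zero eigenvalue shows the graph is connected.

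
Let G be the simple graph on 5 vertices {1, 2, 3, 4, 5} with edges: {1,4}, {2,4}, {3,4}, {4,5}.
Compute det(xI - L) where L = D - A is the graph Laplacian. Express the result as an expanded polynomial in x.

x^5 - 8x^4 + 18x^3 - 16x^2 + 5x

Reading degrees in the order [1, 2, 3, 4, 5] gives [1, 1, 1, 4, 1]; set D = diag(1, 1, 1, 4, 1) and form L = D - A. Computing det(xI - L) by cofactor expansion (or equivalently via sum-over-permutations) gives x^5 - 8x^4 + 18x^3 - 16x^2 + 5x. Since p(0) = det(-L) = 0, x divides p(x). The largest eigenvalue, 5, is at most the vertex count 5.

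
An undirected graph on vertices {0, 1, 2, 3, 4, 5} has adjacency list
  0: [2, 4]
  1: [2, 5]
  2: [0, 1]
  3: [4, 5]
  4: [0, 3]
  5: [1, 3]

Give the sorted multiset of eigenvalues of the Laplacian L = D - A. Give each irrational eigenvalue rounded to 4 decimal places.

Reading degrees in the order [0, 1, 2, 3, 4, 5] gives [2, 2, 2, 2, 2, 2]; set D = diag(2, 2, 2, 2, 2, 2) and form L = D - A. L is symmetric positive semidefinite, so every eigenvalue is real and nonnegative. The single zero eigenvalue shows the graph is connected. By the matrix-tree theorem the graph has (1/6) * product of the nonzero eigenvalues = 6 spanning trees. The eigenvalues sum to 12, which equals trace(L) = 2|E|.

[0, 1, 1, 3, 3, 4]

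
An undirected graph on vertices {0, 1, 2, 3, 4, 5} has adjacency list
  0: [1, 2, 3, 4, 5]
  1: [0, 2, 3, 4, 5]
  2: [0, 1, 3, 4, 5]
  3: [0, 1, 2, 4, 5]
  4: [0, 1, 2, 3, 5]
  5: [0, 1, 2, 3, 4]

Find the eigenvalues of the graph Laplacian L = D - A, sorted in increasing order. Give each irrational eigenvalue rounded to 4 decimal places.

Each diagonal entry of L is the vertex degree and each off-diagonal entry is -1 where an edge is present, 0 otherwise; in the order [0, 1, 2, 3, 4, 5] the diagonal is [5, 5, 5, 5, 5, 5]. Since every row of L sums to 0, the all-ones vector is in the kernel and 0 is an eigenvalue.

[0, 6, 6, 6, 6, 6]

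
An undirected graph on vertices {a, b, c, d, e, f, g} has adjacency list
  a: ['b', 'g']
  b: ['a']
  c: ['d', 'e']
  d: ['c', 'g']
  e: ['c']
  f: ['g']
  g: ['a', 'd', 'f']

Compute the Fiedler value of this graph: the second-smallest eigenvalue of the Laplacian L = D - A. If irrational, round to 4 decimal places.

0.2603

With the vertex order [a, b, c, d, e, f, g], the degrees are [2, 1, 2, 2, 1, 1, 3], giving D = diag(2, 1, 2, 2, 1, 1, 3) and L = D - A. The sorted Laplacian eigenvalues are [0, 0.2603, 0.6262, 1.4055, 2.2742, 3.0996, 4.3342]; the algebraic connectivity is the second entry, 0.2603. By the matrix-tree theorem the graph has (1/7) * product of the nonzero eigenvalues = 1 spanning tree.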